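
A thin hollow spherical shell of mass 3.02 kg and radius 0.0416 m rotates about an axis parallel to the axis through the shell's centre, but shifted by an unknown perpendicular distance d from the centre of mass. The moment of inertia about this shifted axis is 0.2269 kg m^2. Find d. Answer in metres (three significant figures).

About the centre-of-mass axis, I_cm = (2/3)MR² = (2/3)(3.02)(0.0416)² = 0.0034842 kg m^2.
Parallel axis theorem: I = I_cm + Md², so Md² = 0.2269 − 0.0034842 = 0.22342 kg m^2.
d = √(0.22342 / 3.02) = 0.27199 m.

0.272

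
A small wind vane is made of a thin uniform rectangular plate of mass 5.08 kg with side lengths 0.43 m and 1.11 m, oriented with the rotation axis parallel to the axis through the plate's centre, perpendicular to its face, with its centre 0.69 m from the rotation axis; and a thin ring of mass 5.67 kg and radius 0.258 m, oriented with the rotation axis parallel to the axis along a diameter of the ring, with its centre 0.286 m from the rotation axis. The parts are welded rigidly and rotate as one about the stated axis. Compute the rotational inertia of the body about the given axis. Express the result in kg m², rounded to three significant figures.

Rectangular plate: I_cm = (1/12)M(a²+b²) = (1/12)(5.08)[(0.43)² + (1.11)²] = 0.59986 kg m²; centre at d = 0.69 m, so I = I_cm + Md² gives I = 0.59986 + (5.08)(0.69)² = 3.0185 kg m².
Thin ring: I_cm = (1/2)MR² = (1/2)(5.67)(0.258)² = 0.18871 kg m²; centre at d = 0.286 m, so I = I_cm + Md² gives I = 0.18871 + (5.67)(0.286)² = 0.65249 kg m².
Total I = 3.0185 + 0.65249 = 3.6709 kg m².

3.67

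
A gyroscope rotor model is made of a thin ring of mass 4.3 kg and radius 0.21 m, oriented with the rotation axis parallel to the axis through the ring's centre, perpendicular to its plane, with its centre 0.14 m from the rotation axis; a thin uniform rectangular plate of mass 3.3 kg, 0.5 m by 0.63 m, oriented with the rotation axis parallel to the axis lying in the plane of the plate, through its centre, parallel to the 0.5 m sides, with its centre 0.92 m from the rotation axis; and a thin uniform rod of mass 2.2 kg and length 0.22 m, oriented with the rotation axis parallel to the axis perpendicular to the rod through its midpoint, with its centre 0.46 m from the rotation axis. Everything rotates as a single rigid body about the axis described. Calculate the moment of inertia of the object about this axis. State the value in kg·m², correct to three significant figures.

3.65

Thin ring: I_cm = MR² = (4.3)(0.21)² = 0.18963 kg·m²; centre at d = 0.14 m, so the parallel axis theorem gives I = 0.18963 + (4.3)(0.14)² = 0.27391 kg·m².
Rectangular plate: I_cm = (1/12)Mb² = (1/12)(3.3)(0.63)² = 0.10915 kg·m²; centre at d = 0.92 m, so the parallel axis theorem gives I = 0.10915 + (3.3)(0.92)² = 2.9023 kg·m².
Thin rod: I_cm = (1/12)ML² = (1/12)(2.2)(0.22)² = 0.0088733 kg·m²; centre at d = 0.46 m, so the parallel axis theorem gives I = 0.0088733 + (2.2)(0.46)² = 0.47439 kg·m².
Total I = 0.27391 + 2.9023 + 0.47439 = 3.6506 kg·m².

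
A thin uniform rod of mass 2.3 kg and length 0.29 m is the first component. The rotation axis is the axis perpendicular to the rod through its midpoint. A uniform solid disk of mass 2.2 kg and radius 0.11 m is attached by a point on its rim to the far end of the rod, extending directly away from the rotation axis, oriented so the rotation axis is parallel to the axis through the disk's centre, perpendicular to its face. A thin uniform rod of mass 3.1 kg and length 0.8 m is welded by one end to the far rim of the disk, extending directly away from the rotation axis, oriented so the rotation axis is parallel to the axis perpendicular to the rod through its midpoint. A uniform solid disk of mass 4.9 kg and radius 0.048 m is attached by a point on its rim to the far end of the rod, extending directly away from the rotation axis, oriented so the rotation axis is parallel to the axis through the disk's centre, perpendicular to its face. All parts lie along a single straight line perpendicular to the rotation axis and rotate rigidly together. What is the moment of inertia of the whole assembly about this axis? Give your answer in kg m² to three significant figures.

Thin rod: I_cm = (1/12)ML² = (1/12)(2.3)(0.29)² = 0.016119 kg m²; axis through the centre, so I = 0.016119 kg m².
Solid disk: I_cm = (1/2)MR² = (1/2)(2.2)(0.11)² = 0.01331 kg m²; centre at d = 0.145 + 0.11 = 0.255 m, so the parallel axis theorem gives I = 0.01331 + (2.2)(0.255)² = 0.15637 kg m².
Thin rod: I_cm = (1/12)ML² = (1/12)(3.1)(0.8)² = 0.16533 kg m²; centre at d = 0.145 + 0.11 + 0.11 + 0.4 = 0.765 m, so the parallel axis theorem gives I = 0.16533 + (3.1)(0.765)² = 1.9795 kg m².
Solid disk: I_cm = (1/2)MR² = (1/2)(4.9)(0.048)² = 0.0056448 kg m²; centre at d = 0.145 + 0.11 + 0.11 + 0.4 + 0.4 + 0.048 = 1.213 m, so the parallel axis theorem gives I = 0.0056448 + (4.9)(1.213)² = 7.2154 kg m².
Total I = 0.016119 + 0.15637 + 1.9795 + 7.2154 = 9.3674 kg m².

9.37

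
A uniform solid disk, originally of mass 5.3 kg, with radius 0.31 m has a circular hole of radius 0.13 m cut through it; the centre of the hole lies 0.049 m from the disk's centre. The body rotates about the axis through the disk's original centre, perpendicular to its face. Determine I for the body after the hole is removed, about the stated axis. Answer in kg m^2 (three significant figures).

Unpierced body about its centre: I₀ = (1/2)MR² = (1/2)(5.3)(0.31)² = 0.25467 kg m^2.
The removed disk has mass m = M·(r/R)² = (5.3)(0.13/0.31)² = 0.93205 kg (same uniform areal density).
Its moment of inertia about the rotation axis (parallel-axis theorem): I_hole = (1/2)mr² + md² = (1/2)(0.93205)(0.13)² + (0.93205)(0.049)² = 0.010114 kg m^2.
Treating the hole as negative mass, I = I₀ − I_hole = 0.25467 − 0.010114 = 0.24455 kg m^2.

0.245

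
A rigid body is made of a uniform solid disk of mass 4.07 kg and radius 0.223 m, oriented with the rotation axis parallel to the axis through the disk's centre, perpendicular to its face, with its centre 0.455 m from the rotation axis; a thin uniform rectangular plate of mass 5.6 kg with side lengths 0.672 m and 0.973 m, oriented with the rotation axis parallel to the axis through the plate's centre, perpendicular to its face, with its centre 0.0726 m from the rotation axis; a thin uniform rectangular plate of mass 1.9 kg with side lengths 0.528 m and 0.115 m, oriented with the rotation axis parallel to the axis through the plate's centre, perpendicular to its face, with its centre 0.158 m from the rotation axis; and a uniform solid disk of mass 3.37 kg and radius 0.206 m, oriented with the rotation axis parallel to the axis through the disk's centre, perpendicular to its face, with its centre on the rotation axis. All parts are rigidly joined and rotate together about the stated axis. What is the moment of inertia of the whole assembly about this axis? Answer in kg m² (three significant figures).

1.79

Solid disk: I_cm = (1/2)MR² = (1/2)(4.07)(0.223)² = 0.1012 kg m²; centre at d = 0.455 m, so the parallel axis theorem gives I = 0.1012 + (4.07)(0.455)² = 0.94379 kg m².
Rectangular plate: I_cm = (1/12)M(a²+b²) = (1/12)(5.6)[(0.672)² + (0.973)²] = 0.65255 kg m²; centre at d = 0.0726 m, so the parallel axis theorem gives I = 0.65255 + (5.6)(0.0726)² = 0.68206 kg m².
Rectangular plate: I_cm = (1/12)M(a²+b²) = (1/12)(1.9)[(0.528)² + (0.115)²] = 0.046235 kg m²; centre at d = 0.158 m, so the parallel axis theorem gives I = 0.046235 + (1.9)(0.158)² = 0.093666 kg m².
Solid disk: I_cm = (1/2)MR² = (1/2)(3.37)(0.206)² = 0.071505 kg m²; axis through the centre, so I = 0.071505 kg m².
Total I = 0.94379 + 0.68206 + 0.093666 + 0.071505 = 1.791 kg m².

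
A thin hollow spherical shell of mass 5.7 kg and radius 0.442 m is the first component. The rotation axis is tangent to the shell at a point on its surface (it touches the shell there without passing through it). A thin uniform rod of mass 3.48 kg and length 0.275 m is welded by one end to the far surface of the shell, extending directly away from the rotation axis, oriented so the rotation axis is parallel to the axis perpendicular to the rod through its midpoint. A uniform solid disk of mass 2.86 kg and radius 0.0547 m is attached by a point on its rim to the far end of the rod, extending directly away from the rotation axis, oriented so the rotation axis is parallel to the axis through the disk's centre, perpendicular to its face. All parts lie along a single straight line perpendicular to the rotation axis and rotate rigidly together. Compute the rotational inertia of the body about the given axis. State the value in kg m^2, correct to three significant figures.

Spherical shell: I_cm = (2/3)MR² = (2/3)(5.7)(0.442)² = 0.74238 kg m^2; centre at d = 0.442 m, so I = I_cm + Md² gives I = 0.74238 + (5.7)(0.442)² = 1.856 kg m^2.
Thin rod: I_cm = (1/12)ML² = (1/12)(3.48)(0.275)² = 0.021931 kg m^2; centre at d = 0.442 + 0.442 + 0.1375 = 1.0215 m, so I = I_cm + Md² gives I = 0.021931 + (3.48)(1.0215)² = 3.6532 kg m^2.
Solid disk: I_cm = (1/2)MR² = (1/2)(2.86)(0.0547)² = 0.0042787 kg m^2; centre at d = 0.442 + 0.442 + 0.1375 + 0.1375 + 0.0547 = 1.2137 m, so I = I_cm + Md² gives I = 0.0042787 + (2.86)(1.2137)² = 4.2173 kg m^2.
Total I = 1.856 + 3.6532 + 4.2173 = 9.7264 kg m^2.

9.73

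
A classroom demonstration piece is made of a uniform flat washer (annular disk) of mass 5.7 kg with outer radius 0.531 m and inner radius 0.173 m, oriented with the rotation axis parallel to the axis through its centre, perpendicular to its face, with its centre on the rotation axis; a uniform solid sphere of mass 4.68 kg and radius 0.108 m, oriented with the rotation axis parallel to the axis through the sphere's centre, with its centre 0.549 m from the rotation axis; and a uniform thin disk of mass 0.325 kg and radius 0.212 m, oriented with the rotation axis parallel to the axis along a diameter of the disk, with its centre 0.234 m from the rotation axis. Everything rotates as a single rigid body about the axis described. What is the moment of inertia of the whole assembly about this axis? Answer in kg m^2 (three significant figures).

Annular disk: I_cm = (1/2)M(R²+r²) = (1/2)(5.7)[(0.531)² + (0.173)²] = 0.88889 kg m^2; axis through the centre, so I = 0.88889 kg m^2.
Solid sphere: I_cm = (2/5)MR² = (2/5)(4.68)(0.108)² = 0.021835 kg m^2; centre at d = 0.549 m, so I = I_cm + Md² gives I = 0.021835 + (4.68)(0.549)² = 1.4324 kg m^2.
Thin disk: I_cm = (1/4)MR² = (1/4)(0.325)(0.212)² = 0.0036517 kg m^2; centre at d = 0.234 m, so I = I_cm + Md² gives I = 0.0036517 + (0.325)(0.234)² = 0.021447 kg m^2.
Total I = 0.88889 + 1.4324 + 0.021447 = 2.3427 kg m^2.

2.34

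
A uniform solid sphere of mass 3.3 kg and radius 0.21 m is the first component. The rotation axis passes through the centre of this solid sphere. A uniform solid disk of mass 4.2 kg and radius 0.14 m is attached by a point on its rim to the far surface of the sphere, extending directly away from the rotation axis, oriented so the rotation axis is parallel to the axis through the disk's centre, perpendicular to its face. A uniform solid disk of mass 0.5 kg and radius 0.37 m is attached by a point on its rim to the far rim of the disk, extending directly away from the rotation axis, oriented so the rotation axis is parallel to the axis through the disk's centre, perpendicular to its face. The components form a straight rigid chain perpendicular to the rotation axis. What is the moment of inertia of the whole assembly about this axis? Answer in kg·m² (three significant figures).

1.02

Solid sphere: I_cm = (2/5)MR² = (2/5)(3.3)(0.21)² = 0.058212 kg·m²; axis through the centre, so I = 0.058212 kg·m².
Solid disk: I_cm = (1/2)MR² = (1/2)(4.2)(0.14)² = 0.04116 kg·m²; centre at d = 0.21 + 0.14 = 0.35 m, so the parallel axis theorem gives I = 0.04116 + (4.2)(0.35)² = 0.55566 kg·m².
Solid disk: I_cm = (1/2)MR² = (1/2)(0.5)(0.37)² = 0.034225 kg·m²; centre at d = 0.21 + 0.14 + 0.14 + 0.37 = 0.86 m, so the parallel axis theorem gives I = 0.034225 + (0.5)(0.86)² = 0.40402 kg·m².
Total I = 0.058212 + 0.55566 + 0.40402 = 1.0179 kg·m².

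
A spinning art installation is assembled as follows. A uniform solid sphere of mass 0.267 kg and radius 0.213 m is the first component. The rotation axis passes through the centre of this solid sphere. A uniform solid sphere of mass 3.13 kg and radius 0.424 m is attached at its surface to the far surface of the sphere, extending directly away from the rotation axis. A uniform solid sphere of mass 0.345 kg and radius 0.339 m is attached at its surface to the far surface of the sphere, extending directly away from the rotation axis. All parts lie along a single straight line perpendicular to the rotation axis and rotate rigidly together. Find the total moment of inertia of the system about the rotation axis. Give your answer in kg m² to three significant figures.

2.19

Solid sphere: I_cm = (2/5)MR² = (2/5)(0.267)(0.213)² = 0.0048454 kg m²; axis through the centre, so I = 0.0048454 kg m².
Solid sphere: I_cm = (2/5)MR² = (2/5)(3.13)(0.424)² = 0.22508 kg m²; centre at d = 0.213 + 0.424 = 0.637 m, so the parallel axis theorem gives I = 0.22508 + (3.13)(0.637)² = 1.4951 kg m².
Solid sphere: I_cm = (2/5)MR² = (2/5)(0.345)(0.339)² = 0.015859 kg m²; centre at d = 0.213 + 0.424 + 0.424 + 0.339 = 1.4 m, so the parallel axis theorem gives I = 0.015859 + (0.345)(1.4)² = 0.69206 kg m².
Total I = 0.0048454 + 1.4951 + 0.69206 = 2.192 kg m².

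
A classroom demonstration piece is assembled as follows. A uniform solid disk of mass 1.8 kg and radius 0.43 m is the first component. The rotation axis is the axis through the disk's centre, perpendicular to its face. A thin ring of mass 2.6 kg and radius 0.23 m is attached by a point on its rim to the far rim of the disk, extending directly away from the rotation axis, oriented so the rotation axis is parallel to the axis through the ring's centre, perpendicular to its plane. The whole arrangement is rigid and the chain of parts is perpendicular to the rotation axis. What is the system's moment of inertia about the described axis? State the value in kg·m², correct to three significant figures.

1.44

Solid disk: I_cm = (1/2)MR² = (1/2)(1.8)(0.43)² = 0.16641 kg·m²; axis through the centre, so I = 0.16641 kg·m².
Thin ring: I_cm = MR² = (2.6)(0.23)² = 0.13754 kg·m²; centre at d = 0.43 + 0.23 = 0.66 m, so the parallel axis theorem gives I = 0.13754 + (2.6)(0.66)² = 1.2701 kg·m².
Total I = 0.16641 + 1.2701 = 1.4365 kg·m².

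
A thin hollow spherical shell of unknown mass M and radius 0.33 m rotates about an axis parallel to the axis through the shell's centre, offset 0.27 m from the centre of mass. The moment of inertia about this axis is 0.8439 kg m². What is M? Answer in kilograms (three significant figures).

I = I_cm + Md² = (2/3)MR² + Md² = M·[0.666667·(0.33)² + (0.27)²] = M·0.1455.
So M = 0.8439 / 0.1455 = 5.8 kg.

5.80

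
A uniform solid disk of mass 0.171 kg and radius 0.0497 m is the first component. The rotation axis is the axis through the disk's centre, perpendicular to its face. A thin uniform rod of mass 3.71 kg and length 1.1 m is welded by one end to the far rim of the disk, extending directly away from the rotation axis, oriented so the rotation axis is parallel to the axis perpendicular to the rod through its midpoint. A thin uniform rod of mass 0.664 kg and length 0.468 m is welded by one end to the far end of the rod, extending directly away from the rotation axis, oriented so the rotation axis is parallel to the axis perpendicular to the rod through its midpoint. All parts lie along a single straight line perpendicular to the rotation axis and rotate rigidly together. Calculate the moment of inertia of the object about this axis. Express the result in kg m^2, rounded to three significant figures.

Solid disk: I_cm = (1/2)MR² = (1/2)(0.171)(0.0497)² = 0.00021119 kg m^2; axis through the centre, so I = 0.00021119 kg m^2.
Thin rod: I_cm = (1/12)ML² = (1/12)(3.71)(1.1)² = 0.37409 kg m^2; centre at d = 0.0497 + 0.55 = 0.5997 m, so the parallel axis theorem gives I = 0.37409 + (3.71)(0.5997)² = 1.7084 kg m^2.
Thin rod: I_cm = (1/12)ML² = (1/12)(0.664)(0.468)² = 0.012119 kg m^2; centre at d = 0.0497 + 0.55 + 0.55 + 0.234 = 1.3837 m, so the parallel axis theorem gives I = 0.012119 + (0.664)(1.3837)² = 1.2834 kg m^2.
Total I = 0.00021119 + 1.7084 + 1.2834 = 2.992 kg m^2.

2.99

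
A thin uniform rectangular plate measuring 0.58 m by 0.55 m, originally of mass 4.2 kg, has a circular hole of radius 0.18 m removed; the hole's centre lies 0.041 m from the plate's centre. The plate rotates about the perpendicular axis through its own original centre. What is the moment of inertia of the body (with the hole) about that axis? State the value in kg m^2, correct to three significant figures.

Unpierced body about its centre: I₀ = (1/12)M(a²+b²) = (1/12)(4.2)[(0.58)² + (0.55)²] = 0.22361 kg m^2.
The removed disk has mass m = M·πr²/(ab) = (4.2)·π(0.18)²/(0.58·0.55) = 1.3402 kg (same uniform areal density).
Its moment of inertia about the rotation axis (parallel-axis theorem): I_hole = (1/2)mr² + md² = (1/2)(1.3402)(0.18)² + (1.3402)(0.041)² = 0.023963 kg m^2.
Treating the hole as negative mass, I = I₀ − I_hole = 0.22361 − 0.023963 = 0.19965 kg m^2.

0.200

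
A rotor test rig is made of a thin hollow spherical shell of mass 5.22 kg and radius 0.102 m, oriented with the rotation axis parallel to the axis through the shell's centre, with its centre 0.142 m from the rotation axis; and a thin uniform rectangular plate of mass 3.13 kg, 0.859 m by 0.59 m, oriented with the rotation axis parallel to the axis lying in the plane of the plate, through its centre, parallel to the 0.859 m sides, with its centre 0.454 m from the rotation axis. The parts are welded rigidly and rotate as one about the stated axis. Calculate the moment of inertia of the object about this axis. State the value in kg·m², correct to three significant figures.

0.877

Spherical shell: I_cm = (2/3)MR² = (2/3)(5.22)(0.102)² = 0.036206 kg·m²; centre at d = 0.142 m, so the parallel axis theorem gives I = 0.036206 + (5.22)(0.142)² = 0.14146 kg·m².
Rectangular plate: I_cm = (1/12)Mb² = (1/12)(3.13)(0.59)² = 0.090796 kg·m²; centre at d = 0.454 m, so the parallel axis theorem gives I = 0.090796 + (3.13)(0.454)² = 0.73594 kg·m².
Total I = 0.14146 + 0.73594 = 0.8774 kg·m².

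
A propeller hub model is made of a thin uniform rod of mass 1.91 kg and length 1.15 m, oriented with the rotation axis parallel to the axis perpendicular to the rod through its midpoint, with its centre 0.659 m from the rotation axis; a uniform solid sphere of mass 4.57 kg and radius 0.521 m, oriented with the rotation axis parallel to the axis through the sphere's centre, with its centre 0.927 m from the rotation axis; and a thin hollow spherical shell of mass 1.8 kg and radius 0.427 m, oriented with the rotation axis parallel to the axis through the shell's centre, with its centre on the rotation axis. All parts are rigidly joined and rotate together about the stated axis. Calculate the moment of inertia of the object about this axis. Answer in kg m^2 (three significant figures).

Thin rod: I_cm = (1/12)ML² = (1/12)(1.91)(1.15)² = 0.2105 kg m^2; centre at d = 0.659 m, so the parallel axis theorem gives I = 0.2105 + (1.91)(0.659)² = 1.04 kg m^2.
Solid sphere: I_cm = (2/5)MR² = (2/5)(4.57)(0.521)² = 0.49619 kg m^2; centre at d = 0.927 m, so the parallel axis theorem gives I = 0.49619 + (4.57)(0.927)² = 4.4233 kg m^2.
Spherical shell: I_cm = (2/3)MR² = (2/3)(1.8)(0.427)² = 0.21879 kg m^2; axis through the centre, so I = 0.21879 kg m^2.
Total I = 1.04 + 4.4233 + 0.21879 = 5.6821 kg m^2.

5.68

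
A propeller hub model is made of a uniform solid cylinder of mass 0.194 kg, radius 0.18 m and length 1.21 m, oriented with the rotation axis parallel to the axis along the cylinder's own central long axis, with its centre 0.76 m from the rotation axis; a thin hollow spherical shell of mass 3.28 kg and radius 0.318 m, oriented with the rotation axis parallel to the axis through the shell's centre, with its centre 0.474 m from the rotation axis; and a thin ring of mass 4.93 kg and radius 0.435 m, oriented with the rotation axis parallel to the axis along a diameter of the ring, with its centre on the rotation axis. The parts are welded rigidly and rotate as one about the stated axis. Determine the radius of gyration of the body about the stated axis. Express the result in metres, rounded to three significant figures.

Solid cylinder: I_cm = (1/2)MR² = (1/2)(0.194)(0.18)² = 0.0031428 kg·m²; centre at d = 0.76 m, so I = I_cm + Md² gives I = 0.0031428 + (0.194)(0.76)² = 0.1152 kg·m².
Spherical shell: I_cm = (2/3)MR² = (2/3)(3.28)(0.318)² = 0.22112 kg·m²; centre at d = 0.474 m, so I = I_cm + Md² gives I = 0.22112 + (3.28)(0.474)² = 0.95806 kg·m².
Thin ring: I_cm = (1/2)MR² = (1/2)(4.93)(0.435)² = 0.46644 kg·m²; axis through the centre, so I = 0.46644 kg·m².
Total I = 1.5397 kg·m²; total mass M = 8.404 kg.
k = √(I/M) = √(1.5397/8.404) = 0.42803 m.

0.428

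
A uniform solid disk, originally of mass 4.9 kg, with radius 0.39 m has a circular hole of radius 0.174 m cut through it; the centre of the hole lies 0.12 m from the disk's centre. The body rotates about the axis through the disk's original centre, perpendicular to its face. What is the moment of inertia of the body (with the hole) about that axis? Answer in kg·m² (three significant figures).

Unpierced body about its centre: I₀ = (1/2)MR² = (1/2)(4.9)(0.39)² = 0.37265 kg·m².
The removed disk has mass m = M·(r/R)² = (4.9)(0.174/0.39)² = 0.97536 kg (same uniform areal density).
Its moment of inertia about the rotation axis (parallel-axis theorem): I_hole = (1/2)mr² + md² = (1/2)(0.97536)(0.174)² + (0.97536)(0.12)² = 0.02881 kg·m².
Treating the hole as negative mass, I = I₀ − I_hole = 0.37265 − 0.02881 = 0.34383 kg·m².

0.344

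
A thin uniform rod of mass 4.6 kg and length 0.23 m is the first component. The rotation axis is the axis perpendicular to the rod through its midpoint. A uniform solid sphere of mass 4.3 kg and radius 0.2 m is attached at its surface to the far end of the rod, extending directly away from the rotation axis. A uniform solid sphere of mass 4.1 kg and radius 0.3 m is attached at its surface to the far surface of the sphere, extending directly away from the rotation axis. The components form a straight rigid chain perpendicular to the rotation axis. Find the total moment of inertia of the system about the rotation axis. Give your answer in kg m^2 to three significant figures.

3.39

Thin rod: I_cm = (1/12)ML² = (1/12)(4.6)(0.23)² = 0.020278 kg m^2; axis through the centre, so I = 0.020278 kg m^2.
Solid sphere: I_cm = (2/5)MR² = (2/5)(4.3)(0.2)² = 0.0688 kg m^2; centre at d = 0.115 + 0.2 = 0.315 m, so I = I_cm + Md² gives I = 0.0688 + (4.3)(0.315)² = 0.49547 kg m^2.
Solid sphere: I_cm = (2/5)MR² = (2/5)(4.1)(0.3)² = 0.1476 kg m^2; centre at d = 0.115 + 0.2 + 0.2 + 0.3 = 0.815 m, so I = I_cm + Md² gives I = 0.1476 + (4.1)(0.815)² = 2.8709 kg m^2.
Total I = 0.020278 + 0.49547 + 2.8709 = 3.3867 kg m^2.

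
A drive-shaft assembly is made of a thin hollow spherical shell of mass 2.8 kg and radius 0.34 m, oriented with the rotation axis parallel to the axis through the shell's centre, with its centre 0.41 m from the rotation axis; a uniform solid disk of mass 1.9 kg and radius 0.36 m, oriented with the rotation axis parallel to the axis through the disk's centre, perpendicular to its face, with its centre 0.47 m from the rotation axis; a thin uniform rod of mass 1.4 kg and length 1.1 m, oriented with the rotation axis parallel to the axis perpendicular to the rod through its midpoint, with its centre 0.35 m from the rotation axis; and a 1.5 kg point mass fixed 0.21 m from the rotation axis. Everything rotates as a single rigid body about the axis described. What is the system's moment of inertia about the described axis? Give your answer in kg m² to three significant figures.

Spherical shell: I_cm = (2/3)MR² = (2/3)(2.8)(0.34)² = 0.21579 kg m²; centre at d = 0.41 m, so I = I_cm + Md² gives I = 0.21579 + (2.8)(0.41)² = 0.68647 kg m².
Solid disk: I_cm = (1/2)MR² = (1/2)(1.9)(0.36)² = 0.12312 kg m²; centre at d = 0.47 m, so I = I_cm + Md² gives I = 0.12312 + (1.9)(0.47)² = 0.54283 kg m².
Thin rod: I_cm = (1/12)ML² = (1/12)(1.4)(1.1)² = 0.14117 kg m²; centre at d = 0.35 m, so I = I_cm + Md² gives I = 0.14117 + (1.4)(0.35)² = 0.31267 kg m².
Point mass: I_cm = 0; centre at d = 0.21 m, so I = I_cm + Md² gives I = 0 + (1.5)(0.21)² = 0.06615 kg m².
Total I = 0.68647 + 0.54283 + 0.31267 + 0.06615 = 1.6081 kg m².

1.61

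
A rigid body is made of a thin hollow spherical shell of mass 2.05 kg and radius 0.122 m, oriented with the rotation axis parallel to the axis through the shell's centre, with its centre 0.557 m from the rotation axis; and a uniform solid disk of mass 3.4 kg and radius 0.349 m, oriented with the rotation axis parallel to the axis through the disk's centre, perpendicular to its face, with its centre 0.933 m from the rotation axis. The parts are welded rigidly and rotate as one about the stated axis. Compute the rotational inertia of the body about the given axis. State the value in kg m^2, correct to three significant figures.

3.82

Spherical shell: I_cm = (2/3)MR² = (2/3)(2.05)(0.122)² = 0.020341 kg m^2; centre at d = 0.557 m, so I = I_cm + Md² gives I = 0.020341 + (2.05)(0.557)² = 0.65635 kg m^2.
Solid disk: I_cm = (1/2)MR² = (1/2)(3.4)(0.349)² = 0.20706 kg m^2; centre at d = 0.933 m, so I = I_cm + Md² gives I = 0.20706 + (3.4)(0.933)² = 3.1667 kg m^2.
Total I = 0.65635 + 3.1667 = 3.8231 kg m^2.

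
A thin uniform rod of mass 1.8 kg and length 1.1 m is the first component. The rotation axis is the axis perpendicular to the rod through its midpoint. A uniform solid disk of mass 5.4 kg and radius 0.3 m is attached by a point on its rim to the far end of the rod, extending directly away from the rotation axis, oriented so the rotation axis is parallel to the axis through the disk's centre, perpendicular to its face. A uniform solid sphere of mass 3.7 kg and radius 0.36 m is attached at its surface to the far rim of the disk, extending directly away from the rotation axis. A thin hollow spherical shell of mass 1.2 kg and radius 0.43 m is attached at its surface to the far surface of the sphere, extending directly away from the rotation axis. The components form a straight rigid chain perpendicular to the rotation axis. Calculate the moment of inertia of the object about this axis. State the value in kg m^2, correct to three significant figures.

Thin rod: I_cm = (1/12)ML² = (1/12)(1.8)(1.1)² = 0.1815 kg m^2; axis through the centre, so I = 0.1815 kg m^2.
Solid disk: I_cm = (1/2)MR² = (1/2)(5.4)(0.3)² = 0.243 kg m^2; centre at d = 0.55 + 0.3 = 0.85 m, so the parallel axis theorem gives I = 0.243 + (5.4)(0.85)² = 4.1445 kg m^2.
Solid sphere: I_cm = (2/5)MR² = (2/5)(3.7)(0.36)² = 0.19181 kg m^2; centre at d = 0.55 + 0.3 + 0.3 + 0.36 = 1.51 m, so the parallel axis theorem gives I = 0.19181 + (3.7)(1.51)² = 8.6282 kg m^2.
Spherical shell: I_cm = (2/3)MR² = (2/3)(1.2)(0.43)² = 0.14792 kg m^2; centre at d = 0.55 + 0.3 + 0.3 + 0.36 + 0.36 + 0.43 = 2.3 m, so the parallel axis theorem gives I = 0.14792 + (1.2)(2.3)² = 6.4959 kg m^2.
Total I = 0.1815 + 4.1445 + 8.6282 + 6.4959 = 19.45 kg m^2.

19.5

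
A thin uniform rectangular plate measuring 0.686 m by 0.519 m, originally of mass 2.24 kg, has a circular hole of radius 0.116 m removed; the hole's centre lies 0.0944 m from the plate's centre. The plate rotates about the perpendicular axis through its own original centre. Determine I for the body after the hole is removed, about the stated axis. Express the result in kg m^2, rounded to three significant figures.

Unpierced body about its centre: I₀ = (1/12)M(a²+b²) = (1/12)(2.24)[(0.686)² + (0.519)²] = 0.13813 kg m^2.
The removed disk has mass m = M·πr²/(ab) = (2.24)·π(0.116)²/(0.686·0.519) = 0.26596 kg (same uniform areal density).
Its moment of inertia about the rotation axis (parallel-axis theorem): I_hole = (1/2)mr² + md² = (1/2)(0.26596)(0.116)² + (0.26596)(0.0944)² = 0.0041595 kg m^2.
Treating the hole as negative mass, I = I₀ − I_hole = 0.13813 − 0.0041595 = 0.13397 kg m^2.

0.134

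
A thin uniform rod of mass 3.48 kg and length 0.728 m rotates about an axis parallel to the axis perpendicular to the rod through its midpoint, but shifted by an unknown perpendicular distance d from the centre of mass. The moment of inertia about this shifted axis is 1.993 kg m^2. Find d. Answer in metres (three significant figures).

0.727

About the centre-of-mass axis, I_cm = (1/12)ML² = (1/12)(3.48)(0.728)² = 0.1537 kg m^2.
Parallel axis theorem: I = I_cm + Md², so Md² = 1.993 − 0.1537 = 1.8393 kg m^2.
d = √(1.8393 / 3.48) = 0.727 m.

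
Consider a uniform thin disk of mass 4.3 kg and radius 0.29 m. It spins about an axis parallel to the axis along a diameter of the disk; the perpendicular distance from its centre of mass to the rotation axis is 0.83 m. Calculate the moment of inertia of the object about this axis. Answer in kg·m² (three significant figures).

I_cm = (1/4)MR² = (1/4)(4.3)(0.29)² = 0.090407 kg·m²; centre at d = 0.83 m, so I = I_cm + Md² gives I = 0.090407 + (4.3)(0.83)² = 3.0527 kg·m².

3.05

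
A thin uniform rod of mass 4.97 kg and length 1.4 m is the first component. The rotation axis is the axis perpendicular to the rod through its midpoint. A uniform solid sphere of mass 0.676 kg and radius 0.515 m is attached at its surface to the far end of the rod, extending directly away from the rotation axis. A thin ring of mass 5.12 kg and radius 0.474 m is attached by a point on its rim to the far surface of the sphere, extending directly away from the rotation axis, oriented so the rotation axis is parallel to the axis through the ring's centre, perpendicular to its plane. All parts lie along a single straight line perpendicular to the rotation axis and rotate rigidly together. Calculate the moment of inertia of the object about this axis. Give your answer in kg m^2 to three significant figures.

Thin rod: I_cm = (1/12)ML² = (1/12)(4.97)(1.4)² = 0.81177 kg m^2; axis through the centre, so I = 0.81177 kg m^2.
Solid sphere: I_cm = (2/5)MR² = (2/5)(0.676)(0.515)² = 0.071717 kg m^2; centre at d = 0.7 + 0.515 = 1.215 m, so I = I_cm + Md² gives I = 0.071717 + (0.676)(1.215)² = 1.0696 kg m^2.
Thin ring: I_cm = MR² = (5.12)(0.474)² = 1.1503 kg m^2; centre at d = 0.7 + 0.515 + 0.515 + 0.474 = 2.204 m, so I = I_cm + Md² gives I = 1.1503 + (5.12)(2.204)² = 26.021 kg m^2.
Total I = 0.81177 + 1.0696 + 26.021 = 27.903 kg m^2.

27.9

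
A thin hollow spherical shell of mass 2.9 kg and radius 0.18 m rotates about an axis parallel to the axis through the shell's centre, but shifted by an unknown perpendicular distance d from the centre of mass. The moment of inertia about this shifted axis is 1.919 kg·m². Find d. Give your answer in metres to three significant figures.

0.800

About the centre-of-mass axis, I_cm = (2/3)MR² = (2/3)(2.9)(0.18)² = 0.06264 kg·m².
Parallel axis theorem: I = I_cm + Md², so Md² = 1.919 − 0.06264 = 1.8564 kg·m².
d = √(1.8564 / 2.9) = 0.80008 m.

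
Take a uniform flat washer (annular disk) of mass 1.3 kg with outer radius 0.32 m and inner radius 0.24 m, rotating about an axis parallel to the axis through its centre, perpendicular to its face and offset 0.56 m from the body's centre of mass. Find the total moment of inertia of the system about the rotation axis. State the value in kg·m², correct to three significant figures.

0.512

I_cm = (1/2)M(R²+r²) = (1/2)(1.3)[(0.32)² + (0.24)²] = 0.104 kg·m²; centre at d = 0.56 m, so the parallel axis theorem gives I = 0.104 + (1.3)(0.56)² = 0.51168 kg·m².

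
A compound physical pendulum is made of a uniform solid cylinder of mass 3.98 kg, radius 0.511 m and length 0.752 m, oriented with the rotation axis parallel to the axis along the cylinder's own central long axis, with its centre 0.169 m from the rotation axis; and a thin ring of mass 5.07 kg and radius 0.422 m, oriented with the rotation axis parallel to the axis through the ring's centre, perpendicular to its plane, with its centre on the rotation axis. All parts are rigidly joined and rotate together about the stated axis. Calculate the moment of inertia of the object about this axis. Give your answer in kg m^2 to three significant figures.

1.54

Solid cylinder: I_cm = (1/2)MR² = (1/2)(3.98)(0.511)² = 0.51963 kg m^2; centre at d = 0.169 m, so I = I_cm + Md² gives I = 0.51963 + (3.98)(0.169)² = 0.6333 kg m^2.
Thin ring: I_cm = MR² = (5.07)(0.422)² = 0.90289 kg m^2; axis through the centre, so I = 0.90289 kg m^2.
Total I = 0.6333 + 0.90289 = 1.5362 kg m^2.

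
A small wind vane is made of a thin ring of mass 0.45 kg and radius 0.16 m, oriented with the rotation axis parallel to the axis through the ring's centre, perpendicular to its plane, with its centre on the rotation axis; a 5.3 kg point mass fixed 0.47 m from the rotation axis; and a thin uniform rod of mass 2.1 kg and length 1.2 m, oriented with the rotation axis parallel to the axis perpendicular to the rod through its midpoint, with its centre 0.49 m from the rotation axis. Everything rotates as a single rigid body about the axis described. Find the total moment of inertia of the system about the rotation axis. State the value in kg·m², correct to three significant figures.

1.94

Thin ring: I_cm = MR² = (0.45)(0.16)² = 0.01152 kg·m²; axis through the centre, so I = 0.01152 kg·m².
Point mass: I_cm = 0; centre at d = 0.47 m, so the parallel axis theorem gives I = 0 + (5.3)(0.47)² = 1.1708 kg·m².
Thin rod: I_cm = (1/12)ML² = (1/12)(2.1)(1.2)² = 0.252 kg·m²; centre at d = 0.49 m, so the parallel axis theorem gives I = 0.252 + (2.1)(0.49)² = 0.75621 kg·m².
Total I = 0.01152 + 1.1708 + 0.75621 = 1.9385 kg·m².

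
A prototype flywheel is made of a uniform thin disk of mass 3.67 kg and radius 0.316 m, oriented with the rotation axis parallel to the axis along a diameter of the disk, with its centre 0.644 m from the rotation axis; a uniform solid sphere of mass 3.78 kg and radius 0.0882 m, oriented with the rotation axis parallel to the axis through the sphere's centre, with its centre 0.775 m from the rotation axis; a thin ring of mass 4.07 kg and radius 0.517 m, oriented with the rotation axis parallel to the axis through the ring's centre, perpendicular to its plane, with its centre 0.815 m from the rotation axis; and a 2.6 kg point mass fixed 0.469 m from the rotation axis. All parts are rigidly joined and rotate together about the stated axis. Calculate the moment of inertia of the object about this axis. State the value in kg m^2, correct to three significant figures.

8.26

Thin disk: I_cm = (1/4)MR² = (1/4)(3.67)(0.316)² = 0.091618 kg m^2; centre at d = 0.644 m, so the parallel axis theorem gives I = 0.091618 + (3.67)(0.644)² = 1.6137 kg m^2.
Solid sphere: I_cm = (2/5)MR² = (2/5)(3.78)(0.0882)² = 0.011762 kg m^2; centre at d = 0.775 m, so the parallel axis theorem gives I = 0.011762 + (3.78)(0.775)² = 2.2821 kg m^2.
Thin ring: I_cm = MR² = (4.07)(0.517)² = 1.0879 kg m^2; centre at d = 0.815 m, so the parallel axis theorem gives I = 1.0879 + (4.07)(0.815)² = 3.7913 kg m^2.
Point mass: I_cm = 0; centre at d = 0.469 m, so the parallel axis theorem gives I = 0 + (2.6)(0.469)² = 0.5719 kg m^2.
Total I = 1.6137 + 2.2821 + 3.7913 + 0.5719 = 8.259 kg m^2.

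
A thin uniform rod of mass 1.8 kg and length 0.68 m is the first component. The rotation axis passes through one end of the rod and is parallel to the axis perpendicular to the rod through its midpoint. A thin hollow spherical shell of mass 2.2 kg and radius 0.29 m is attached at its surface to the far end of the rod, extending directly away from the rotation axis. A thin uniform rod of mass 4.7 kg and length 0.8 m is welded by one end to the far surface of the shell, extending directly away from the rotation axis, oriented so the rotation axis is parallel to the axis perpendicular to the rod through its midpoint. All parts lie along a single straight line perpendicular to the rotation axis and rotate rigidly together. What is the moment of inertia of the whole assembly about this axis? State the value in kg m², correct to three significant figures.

Thin rod: I_cm = (1/12)ML² = (1/12)(1.8)(0.68)² = 0.06936 kg m²; centre at d = 0.34 m, so I = I_cm + Md² gives I = 0.06936 + (1.8)(0.34)² = 0.27744 kg m².
Spherical shell: I_cm = (2/3)MR² = (2/3)(2.2)(0.29)² = 0.12335 kg m²; centre at d = 0.34 + 0.34 + 0.29 = 0.97 m, so I = I_cm + Md² gives I = 0.12335 + (2.2)(0.97)² = 2.1933 kg m².
Thin rod: I_cm = (1/12)ML² = (1/12)(4.7)(0.8)² = 0.25067 kg m²; centre at d = 0.34 + 0.34 + 0.29 + 0.29 + 0.4 = 1.66 m, so I = I_cm + Md² gives I = 0.25067 + (4.7)(1.66)² = 13.202 kg m².
Total I = 0.27744 + 2.1933 + 13.202 = 15.673 kg m².

15.7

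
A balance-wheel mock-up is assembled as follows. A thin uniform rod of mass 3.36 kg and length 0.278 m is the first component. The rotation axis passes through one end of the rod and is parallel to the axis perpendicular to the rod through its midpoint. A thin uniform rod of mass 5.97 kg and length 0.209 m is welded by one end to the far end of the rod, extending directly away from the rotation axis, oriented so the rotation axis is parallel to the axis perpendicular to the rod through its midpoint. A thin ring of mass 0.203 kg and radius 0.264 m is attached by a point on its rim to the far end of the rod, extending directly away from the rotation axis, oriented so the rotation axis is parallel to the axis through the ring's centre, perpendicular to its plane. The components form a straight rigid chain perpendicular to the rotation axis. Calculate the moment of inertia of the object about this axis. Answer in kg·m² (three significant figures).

1.11

Thin rod: I_cm = (1/12)ML² = (1/12)(3.36)(0.278)² = 0.02164 kg·m²; centre at d = 0.139 m, so the parallel axis theorem gives I = 0.02164 + (3.36)(0.139)² = 0.086558 kg·m².
Thin rod: I_cm = (1/12)ML² = (1/12)(5.97)(0.209)² = 0.021731 kg·m²; centre at d = 0.139 + 0.139 + 0.1045 = 0.3825 m, so the parallel axis theorem gives I = 0.021731 + (5.97)(0.3825)² = 0.89518 kg·m².
Thin ring: I_cm = MR² = (0.203)(0.264)² = 0.014148 kg·m²; centre at d = 0.139 + 0.139 + 0.1045 + 0.1045 + 0.264 = 0.751 m, so the parallel axis theorem gives I = 0.014148 + (0.203)(0.751)² = 0.12864 kg·m².
Total I = 0.086558 + 0.89518 + 0.12864 = 1.1104 kg·m².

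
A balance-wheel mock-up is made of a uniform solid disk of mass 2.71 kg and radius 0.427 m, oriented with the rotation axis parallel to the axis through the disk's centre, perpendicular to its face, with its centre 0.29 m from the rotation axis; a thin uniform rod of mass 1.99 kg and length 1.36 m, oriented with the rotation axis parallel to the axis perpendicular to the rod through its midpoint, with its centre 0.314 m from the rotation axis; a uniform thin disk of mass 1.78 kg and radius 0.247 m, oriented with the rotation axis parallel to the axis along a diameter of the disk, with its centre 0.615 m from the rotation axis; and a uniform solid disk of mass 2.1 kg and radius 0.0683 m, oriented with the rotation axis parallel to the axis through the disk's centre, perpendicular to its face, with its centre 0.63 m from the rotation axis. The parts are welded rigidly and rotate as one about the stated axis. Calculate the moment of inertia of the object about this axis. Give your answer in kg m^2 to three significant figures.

2.52

Solid disk: I_cm = (1/2)MR² = (1/2)(2.71)(0.427)² = 0.24706 kg m^2; centre at d = 0.29 m, so I = I_cm + Md² gives I = 0.24706 + (2.71)(0.29)² = 0.47497 kg m^2.
Thin rod: I_cm = (1/12)ML² = (1/12)(1.99)(1.36)² = 0.30673 kg m^2; centre at d = 0.314 m, so I = I_cm + Md² gives I = 0.30673 + (1.99)(0.314)² = 0.50293 kg m^2.
Thin disk: I_cm = (1/4)MR² = (1/4)(1.78)(0.247)² = 0.027149 kg m^2; centre at d = 0.615 m, so I = I_cm + Md² gives I = 0.027149 + (1.78)(0.615)² = 0.70039 kg m^2.
Solid disk: I_cm = (1/2)MR² = (1/2)(2.1)(0.0683)² = 0.0048981 kg m^2; centre at d = 0.63 m, so I = I_cm + Md² gives I = 0.0048981 + (2.1)(0.63)² = 0.83839 kg m^2.
Total I = 0.47497 + 0.50293 + 0.70039 + 0.83839 = 2.5167 kg m^2.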